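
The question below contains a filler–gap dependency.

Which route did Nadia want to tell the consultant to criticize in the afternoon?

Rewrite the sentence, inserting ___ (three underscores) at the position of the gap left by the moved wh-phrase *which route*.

Which route did Nadia want to tell the consultant to criticize ___ in the afternoon?

In situ: Nadia did want to tell the consultant to criticize which route in the afternoon.
'which route' is the direct object of 'criticize'. The gap is right after 'criticize'.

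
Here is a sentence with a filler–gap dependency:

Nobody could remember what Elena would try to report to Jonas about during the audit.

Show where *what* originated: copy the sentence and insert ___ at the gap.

Pre-movement form: Elena would try to report to Jonas about what during the audit.
'what' functions as the object of the preposition 'about'. The gap is right after 'about'.

Nobody could remember what Elena would try to report to Jonas about ___ during the audit.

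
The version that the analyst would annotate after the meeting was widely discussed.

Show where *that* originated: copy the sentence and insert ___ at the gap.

The version that the analyst would annotate ___ after the meeting was widely discussed.

'that' is the direct object of 'annotate'. The gap is right after 'annotate'.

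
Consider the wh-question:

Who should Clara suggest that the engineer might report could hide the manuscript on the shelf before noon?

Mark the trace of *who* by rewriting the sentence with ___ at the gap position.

Who should Clara suggest that the engineer might report ___ could hide the manuscript on the shelf before noon?

Underlying clause: Clara should suggest that the engineer might report who could hide the manuscript on the shelf before noon.
'who' is the subject of the clause embedded under 'report'. The gap is right after 'report'.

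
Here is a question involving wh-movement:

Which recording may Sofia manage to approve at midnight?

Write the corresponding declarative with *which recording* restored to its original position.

Sofia may manage to approve which recording at midnight.

'which recording' is the direct object of 'approve'. Wh-movement fronts it, leaving a gap right after 'approve':
Which recording may Sofia manage to approve ___ at midnight?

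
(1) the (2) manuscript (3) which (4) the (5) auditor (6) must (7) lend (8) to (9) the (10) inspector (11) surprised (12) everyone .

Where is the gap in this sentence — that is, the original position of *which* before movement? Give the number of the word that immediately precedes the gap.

'which' functions as the direct object of 'lend'. Wh-movement fronts it, leaving a gap right after 'lend':
The manuscript which the auditor must lend ___ to the inspector surprised everyone.
'lend' is word 7.

7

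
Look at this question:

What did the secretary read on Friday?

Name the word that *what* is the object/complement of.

read

Pre-movement form: The secretary did read what on Friday.
'what' is the direct object of 'read'. It moves to the left edge, and the trace sits right after 'read':
What did the secretary read ___ on Friday?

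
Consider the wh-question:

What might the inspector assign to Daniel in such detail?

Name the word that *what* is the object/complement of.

In situ: The inspector might assign what to Daniel in such detail.
The filler 'what' is interpreted as the direct object of 'assign'. Fronting leaves a gap immediately after 'assign':
What might the inspector assign ___ to Daniel in such detail?

assign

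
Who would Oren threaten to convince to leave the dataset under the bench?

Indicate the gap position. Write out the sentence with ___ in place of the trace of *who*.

Pre-movement form: Oren would threaten to convince who to leave the dataset under the bench.
The filler 'who' is interpreted as the direct object of 'convince'. The gap is right after 'convince'.

Who would Oren threaten to convince ___ to leave the dataset under the bench?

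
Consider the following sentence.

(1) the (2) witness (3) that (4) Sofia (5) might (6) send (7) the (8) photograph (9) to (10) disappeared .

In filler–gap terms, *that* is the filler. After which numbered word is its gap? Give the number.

9

'that' is the object of the preposition 'to' (recipient of 'send'). Wh-movement fronts it, leaving a gap right after 'to':
The witness that Sofia might send the photograph to ___ disappeared.
'to' is word 9.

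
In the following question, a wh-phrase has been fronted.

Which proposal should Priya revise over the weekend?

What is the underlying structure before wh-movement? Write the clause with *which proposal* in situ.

Priya should revise which proposal over the weekend.

'which proposal' functions as the direct object of 'revise'. Fronting leaves a gap immediately after 'revise':
Which proposal should Priya revise ___ over the weekend?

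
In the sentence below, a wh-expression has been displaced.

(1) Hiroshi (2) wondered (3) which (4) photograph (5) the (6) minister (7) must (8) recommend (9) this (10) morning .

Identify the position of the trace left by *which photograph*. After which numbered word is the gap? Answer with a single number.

8

Underlying clause: The minister must recommend which photograph this morning.
'which photograph' is the direct object of 'recommend'. It moves to the left edge, and the trace sits right after 'recommend':
Hiroshi wondered which photograph the minister must recommend ___ this morning.
'recommend' is word 8.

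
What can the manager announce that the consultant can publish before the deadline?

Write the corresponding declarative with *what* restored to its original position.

'what' functions as the direct object of 'publish'. Wh-movement fronts it, leaving a gap right after 'publish':
What can the manager announce that the consultant can publish ___ before the deadline?

The manager can announce that the consultant can publish what before the deadline.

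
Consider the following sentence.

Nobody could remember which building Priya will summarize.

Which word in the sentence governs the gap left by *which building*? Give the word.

summarize

Underlying clause: Priya will summarize which building.
'which building' functions as the direct object of 'summarize'. Fronting leaves a gap immediately after 'summarize':
Nobody could remember which building Priya will summarize ___.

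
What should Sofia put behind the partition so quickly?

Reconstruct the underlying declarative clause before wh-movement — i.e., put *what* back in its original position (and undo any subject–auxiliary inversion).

Sofia should put what behind the partition so quickly.

'what' functions as the direct object of 'put'. Fronting leaves a gap immediately after 'put':
What should Sofia put ___ behind the partition so quickly?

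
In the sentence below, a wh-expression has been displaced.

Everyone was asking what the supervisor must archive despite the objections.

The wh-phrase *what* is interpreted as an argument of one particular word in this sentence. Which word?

In situ: The supervisor must archive what despite the objections.
The filler 'what' is interpreted as the direct object of 'archive'. Wh-movement fronts it, leaving a gap right after 'archive':
Everyone was asking what the supervisor must archive ___ despite the objections.

archive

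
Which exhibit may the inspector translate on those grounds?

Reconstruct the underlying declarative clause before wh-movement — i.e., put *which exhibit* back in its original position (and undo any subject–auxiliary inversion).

The inspector may translate which exhibit on those grounds.

The filler 'which exhibit' is interpreted as the direct object of 'translate'. It moves to the left edge, and the trace sits right after 'translate':
Which exhibit may the inspector translate ___ on those grounds?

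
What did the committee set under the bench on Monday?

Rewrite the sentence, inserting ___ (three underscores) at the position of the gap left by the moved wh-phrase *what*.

Pre-movement form: The committee did set what under the bench on Monday.
The filler 'what' is interpreted as the direct object of 'set'. The gap is right after 'set'.

What did the committee set ___ under the bench on Monday?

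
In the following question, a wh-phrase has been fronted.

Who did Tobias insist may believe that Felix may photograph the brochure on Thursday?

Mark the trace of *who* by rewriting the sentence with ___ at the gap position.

Who did Tobias insist ___ may believe that Felix may photograph the brochure on Thursday?

Underlying clause: Tobias did insist who may believe that Felix may photograph the brochure on Thursday.
'who' functions as the subject of the clause embedded under 'insist'. The gap is right after 'insist'.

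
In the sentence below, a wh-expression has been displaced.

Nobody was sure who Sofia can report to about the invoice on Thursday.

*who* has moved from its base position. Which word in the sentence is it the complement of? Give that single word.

Pre-movement form: Sofia can report to who about the invoice on Thursday.
'who' is the object of the preposition 'to'. Fronting leaves a gap immediately after 'to':
Nobody was sure who Sofia can report to ___ about the invoice on Thursday.

to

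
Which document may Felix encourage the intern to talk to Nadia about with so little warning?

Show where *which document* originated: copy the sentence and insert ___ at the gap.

Underlying clause: Felix may encourage the intern to talk to Nadia about which document with so little warning.
'which document' functions as the object of the preposition 'about'. The gap is right after 'about'.

Which document may Felix encourage the intern to talk to Nadia about ___ with so little warning?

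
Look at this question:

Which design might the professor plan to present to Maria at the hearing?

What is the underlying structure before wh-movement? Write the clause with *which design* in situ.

'which design' is the direct object of 'present'. It moves to the left edge, and the trace sits right after 'present':
Which design might the professor plan to present ___ to Maria at the hearing?

The professor might plan to present which design to Maria at the hearing.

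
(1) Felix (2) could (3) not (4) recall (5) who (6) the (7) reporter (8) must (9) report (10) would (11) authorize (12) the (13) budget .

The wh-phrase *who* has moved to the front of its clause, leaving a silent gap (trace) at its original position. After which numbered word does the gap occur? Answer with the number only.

9

Pre-movement form: The reporter must report who would authorize the budget.
'who' is the subject of the clause embedded under 'report'. It moves to the left edge, and the trace sits right after 'report':
Felix could not recall who the reporter must report ___ would authorize the budget.
'report' is word 9.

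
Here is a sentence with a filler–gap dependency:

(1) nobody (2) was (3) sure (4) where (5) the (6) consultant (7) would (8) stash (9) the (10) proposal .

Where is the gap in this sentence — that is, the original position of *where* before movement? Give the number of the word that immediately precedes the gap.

10

Before movement: The consultant would stash the proposal where.
'where' functions as the locative complement of 'stash'. Wh-movement fronts it, leaving a gap right after 'proposal':
Nobody was sure where the consultant would stash the proposal ___.
'proposal' is word 10.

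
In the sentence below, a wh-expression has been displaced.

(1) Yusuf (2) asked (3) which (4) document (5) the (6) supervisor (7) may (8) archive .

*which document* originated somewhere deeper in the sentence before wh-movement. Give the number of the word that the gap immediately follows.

Before movement: The supervisor may archive which document.
'which document' functions as the direct object of 'archive'. It moves to the left edge, and the trace sits right after 'archive':
Yusuf asked which document the supervisor may archive ___.
'archive' is word 8.

8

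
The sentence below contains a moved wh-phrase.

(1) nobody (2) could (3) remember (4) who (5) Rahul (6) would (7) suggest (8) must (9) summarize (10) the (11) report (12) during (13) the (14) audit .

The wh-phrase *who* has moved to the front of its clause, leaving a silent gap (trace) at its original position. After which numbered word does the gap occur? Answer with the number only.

7

Before movement: Rahul would suggest who must summarize the report during the audit.
'who' functions as the subject of the clause embedded under 'suggest'. Wh-movement fronts it, leaving a gap right after 'suggest':
Nobody could remember who Rahul would suggest ___ must summarize the report during the audit.
'suggest' is word 7.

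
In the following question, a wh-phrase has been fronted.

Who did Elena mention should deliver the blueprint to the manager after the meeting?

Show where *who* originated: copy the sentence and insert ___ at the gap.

In situ: Elena did mention who should deliver the blueprint to the manager after the meeting.
'who' is the subject of the clause embedded under 'mention'. The gap is right after 'mention'.

Who did Elena mention ___ should deliver the blueprint to the manager after the meeting?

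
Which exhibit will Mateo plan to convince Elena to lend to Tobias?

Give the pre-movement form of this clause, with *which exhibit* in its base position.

The filler 'which exhibit' is interpreted as the direct object of 'lend'. Wh-movement fronts it, leaving a gap right after 'lend':
Which exhibit will Mateo plan to convince Elena to lend ___ to Tobias?

Mateo will plan to convince Elena to lend which exhibit to Tobias.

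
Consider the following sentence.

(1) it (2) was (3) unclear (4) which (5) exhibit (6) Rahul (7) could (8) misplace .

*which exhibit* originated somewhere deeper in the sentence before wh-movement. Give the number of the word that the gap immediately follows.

Pre-movement form: Rahul could misplace which exhibit.
The filler 'which exhibit' is interpreted as the direct object of 'misplace'. Wh-movement fronts it, leaving a gap right after 'misplace':
It was unclear which exhibit Rahul could misplace ___.
'misplace' is word 8.

8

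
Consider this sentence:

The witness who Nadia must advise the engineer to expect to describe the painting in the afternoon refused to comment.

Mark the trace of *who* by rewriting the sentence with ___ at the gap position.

'who' functions as the direct object of 'expect'. The gap is right after 'expect'.

The witness who Nadia must advise the engineer to expect ___ to describe the painting in the afternoon refused to comment.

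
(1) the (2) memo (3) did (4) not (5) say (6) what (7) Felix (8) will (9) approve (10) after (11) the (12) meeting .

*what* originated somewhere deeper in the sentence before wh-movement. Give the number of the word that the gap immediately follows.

Underlying clause: Felix will approve what after the meeting.
The filler 'what' is interpreted as the direct object of 'approve'. Fronting leaves a gap immediately after 'approve':
The memo did not say what Felix will approve ___ after the meeting.
'approve' is word 9.

9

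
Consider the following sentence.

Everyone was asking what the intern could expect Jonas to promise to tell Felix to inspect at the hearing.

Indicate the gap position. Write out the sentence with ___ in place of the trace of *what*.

Pre-movement form: The intern could expect Jonas to promise to tell Felix to inspect what at the hearing.
'what' is the direct object of 'inspect'. The gap is right after 'inspect'.

Everyone was asking what the intern could expect Jonas to promise to tell Felix to inspect ___ at the hearing.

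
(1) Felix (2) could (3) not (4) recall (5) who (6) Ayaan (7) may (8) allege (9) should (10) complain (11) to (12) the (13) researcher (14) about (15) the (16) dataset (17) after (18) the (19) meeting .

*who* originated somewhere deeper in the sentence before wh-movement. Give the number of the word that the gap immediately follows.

Underlying clause: Ayaan may allege who should complain to the researcher about the dataset after the meeting.
'who' functions as the subject of the clause embedded under 'allege'. It moves to the left edge, and the trace sits right after 'allege':
Felix could not recall who Ayaan may allege ___ should complain to the researcher about the dataset after the meeting.
'allege' is word 8.

8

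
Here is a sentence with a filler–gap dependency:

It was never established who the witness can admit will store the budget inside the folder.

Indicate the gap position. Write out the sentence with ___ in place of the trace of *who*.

It was never established who the witness can admit ___ will store the budget inside the folder.

In situ: The witness can admit who will store the budget inside the folder.
The filler 'who' is interpreted as the subject of the clause embedded under 'admit'. The gap is right after 'admit'.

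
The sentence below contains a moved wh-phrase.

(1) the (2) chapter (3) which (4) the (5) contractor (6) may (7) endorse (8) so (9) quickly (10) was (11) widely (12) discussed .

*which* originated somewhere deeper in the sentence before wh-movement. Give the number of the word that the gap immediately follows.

7

'which' is the direct object of 'endorse'. It moves to the left edge, and the trace sits right after 'endorse':
The chapter which the contractor may endorse ___ so quickly was widely discussed.
'endorse' is word 7.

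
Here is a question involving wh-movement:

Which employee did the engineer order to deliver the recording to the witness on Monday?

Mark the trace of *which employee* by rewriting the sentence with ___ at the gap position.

Which employee did the engineer order ___ to deliver the recording to the witness on Monday?

Underlying clause: The engineer did order which employee to deliver the recording to the witness on Monday.
'which employee' functions as the direct object of 'order'. The gap is right after 'order'.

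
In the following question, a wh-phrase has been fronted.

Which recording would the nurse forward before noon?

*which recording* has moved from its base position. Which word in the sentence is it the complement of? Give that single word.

Pre-movement form: The nurse would forward which recording before noon.
The filler 'which recording' is interpreted as the direct object of 'forward'. It moves to the left edge, and the trace sits right after 'forward':
Which recording would the nurse forward ___ before noon?

forward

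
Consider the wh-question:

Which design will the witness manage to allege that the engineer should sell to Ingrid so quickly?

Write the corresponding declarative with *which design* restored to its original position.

The filler 'which design' is interpreted as the direct object of 'sell'. Wh-movement fronts it, leaving a gap right after 'sell':
Which design will the witness manage to allege that the engineer should sell ___ to Ingrid so quickly?

The witness will manage to allege that the engineer should sell which design to Ingrid so quickly.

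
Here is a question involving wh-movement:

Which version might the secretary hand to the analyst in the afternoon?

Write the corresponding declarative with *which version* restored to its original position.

'which version' functions as the direct object of 'hand'. It moves to the left edge, and the trace sits right after 'hand':
Which version might the secretary hand ___ to the analyst in the afternoon?

The secretary might hand which version to the analyst in the afternoon.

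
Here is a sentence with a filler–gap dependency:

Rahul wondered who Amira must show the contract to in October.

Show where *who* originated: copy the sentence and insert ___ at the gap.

Pre-movement form: Amira must show the contract to who in October.
'who' is the object of the preposition 'to' (recipient of 'show'). The gap is right after 'to'.

Rahul wondered who Amira must show the contract to ___ in October.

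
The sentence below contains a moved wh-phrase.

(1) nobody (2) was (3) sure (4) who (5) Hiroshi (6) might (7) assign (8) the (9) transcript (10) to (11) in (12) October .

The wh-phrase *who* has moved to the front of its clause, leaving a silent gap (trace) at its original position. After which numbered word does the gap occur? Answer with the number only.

Underlying clause: Hiroshi might assign the transcript to who in October.
The filler 'who' is interpreted as the object of the preposition 'to' (recipient of 'assign'). Fronting leaves a gap immediately after 'to':
Nobody was sure who Hiroshi might assign the transcript to ___ in October.
'to' is word 10.

10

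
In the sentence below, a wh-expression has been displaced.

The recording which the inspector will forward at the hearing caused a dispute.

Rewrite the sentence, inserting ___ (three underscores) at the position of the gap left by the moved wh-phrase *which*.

The recording which the inspector will forward ___ at the hearing caused a dispute.

'which' is the direct object of 'forward'. The gap is right after 'forward'.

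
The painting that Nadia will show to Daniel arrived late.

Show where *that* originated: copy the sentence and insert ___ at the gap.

'that' functions as the direct object of 'show'. The gap is right after 'show'.

The painting that Nadia will show ___ to Daniel arrived late.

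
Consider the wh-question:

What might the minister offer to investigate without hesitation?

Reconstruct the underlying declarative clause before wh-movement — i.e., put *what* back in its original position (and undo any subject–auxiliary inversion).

'what' is the direct object of 'investigate'. Fronting leaves a gap immediately after 'investigate':
What might the minister offer to investigate ___ without hesitation?

The minister might offer to investigate what without hesitation.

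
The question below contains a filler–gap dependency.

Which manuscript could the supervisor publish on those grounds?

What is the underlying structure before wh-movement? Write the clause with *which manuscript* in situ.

The supervisor could publish which manuscript on those grounds.

The filler 'which manuscript' is interpreted as the direct object of 'publish'. Fronting leaves a gap immediately after 'publish':
Which manuscript could the supervisor publish ___ on those grounds?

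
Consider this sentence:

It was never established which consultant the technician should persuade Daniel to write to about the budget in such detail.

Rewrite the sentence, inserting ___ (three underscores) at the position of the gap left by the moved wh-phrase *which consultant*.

It was never established which consultant the technician should persuade Daniel to write to ___ about the budget in such detail.

Pre-movement form: The technician should persuade Daniel to write to which consultant about the budget in such detail.
'which consultant' functions as the object of the preposition 'to'. The gap is right after 'to'.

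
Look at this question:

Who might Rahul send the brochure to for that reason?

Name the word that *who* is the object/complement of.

to

Underlying clause: Rahul might send the brochure to who for that reason.
'who' functions as the object of the preposition 'to' (recipient of 'send'). Wh-movement fronts it, leaving a gap right after 'to':
Who might Rahul send the brochure to ___ for that reason?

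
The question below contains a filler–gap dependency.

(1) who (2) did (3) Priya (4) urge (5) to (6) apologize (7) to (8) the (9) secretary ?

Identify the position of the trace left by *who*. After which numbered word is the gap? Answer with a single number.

4

Before movement: Priya did urge who to apologize to the secretary.
The filler 'who' is interpreted as the direct object of 'urge'. Fronting leaves a gap immediately after 'urge':
Who did Priya urge ___ to apologize to the secretary?
'urge' is word 4.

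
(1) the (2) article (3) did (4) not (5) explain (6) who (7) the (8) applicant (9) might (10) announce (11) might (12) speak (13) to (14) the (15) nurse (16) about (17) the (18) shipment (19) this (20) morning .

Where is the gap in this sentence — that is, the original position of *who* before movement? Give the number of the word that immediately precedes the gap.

Underlying clause: The applicant might announce who might speak to the nurse about the shipment this morning.
'who' functions as the subject of the clause embedded under 'announce'. It moves to the left edge, and the trace sits right after 'announce':
The article did not explain who the applicant might announce ___ might speak to the nurse about the shipment this morning.
'announce' is word 10.

10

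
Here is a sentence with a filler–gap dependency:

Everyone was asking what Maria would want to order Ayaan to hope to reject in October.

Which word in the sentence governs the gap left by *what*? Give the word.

Underlying clause: Maria would want to order Ayaan to hope to reject what in October.
The filler 'what' is interpreted as the direct object of 'reject'. Fronting leaves a gap immediately after 'reject':
Everyone was asking what Maria would want to order Ayaan to hope to reject ___ in October.

reject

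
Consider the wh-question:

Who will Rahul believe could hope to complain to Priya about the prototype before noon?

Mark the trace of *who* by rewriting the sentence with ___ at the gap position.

Who will Rahul believe ___ could hope to complain to Priya about the prototype before noon?

In situ: Rahul will believe who could hope to complain to Priya about the prototype before noon.
'who' is the subject of the clause embedded under 'believe'. The gap is right after 'believe'.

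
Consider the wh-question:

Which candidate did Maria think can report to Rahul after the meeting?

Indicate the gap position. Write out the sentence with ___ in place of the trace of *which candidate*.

Which candidate did Maria think ___ can report to Rahul after the meeting?

Before movement: Maria did think which candidate can report to Rahul after the meeting.
The filler 'which candidate' is interpreted as the subject of the clause embedded under 'think'. The gap is right after 'think'.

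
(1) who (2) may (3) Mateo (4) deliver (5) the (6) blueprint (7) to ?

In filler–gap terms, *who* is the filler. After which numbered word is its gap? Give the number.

7

Before movement: Mateo may deliver the blueprint to who.
'who' is the object of the preposition 'to' (recipient of 'deliver'). Fronting leaves a gap immediately after 'to':
Who may Mateo deliver the blueprint to ___?
'to' is word 7.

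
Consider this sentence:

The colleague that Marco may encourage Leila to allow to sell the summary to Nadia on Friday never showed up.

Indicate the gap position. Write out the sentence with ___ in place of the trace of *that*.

'that' is the direct object of 'allow'. The gap is right after 'allow'.

The colleague that Marco may encourage Leila to allow ___ to sell the summary to Nadia on Friday never showed up.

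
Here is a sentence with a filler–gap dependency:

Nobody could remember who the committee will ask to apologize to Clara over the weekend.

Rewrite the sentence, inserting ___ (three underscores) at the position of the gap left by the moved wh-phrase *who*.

Underlying clause: The committee will ask who to apologize to Clara over the weekend.
'who' is the direct object of 'ask'. The gap is right after 'ask'.

Nobody could remember who the committee will ask ___ to apologize to Clara over the weekend.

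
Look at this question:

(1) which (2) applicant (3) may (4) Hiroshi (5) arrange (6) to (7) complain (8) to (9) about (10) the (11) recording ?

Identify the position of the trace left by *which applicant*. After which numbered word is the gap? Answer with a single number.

8

Underlying clause: Hiroshi may arrange to complain to which applicant about the recording.
'which applicant' functions as the object of the preposition 'to'. Wh-movement fronts it, leaving a gap right after 'to':
Which applicant may Hiroshi arrange to complain to ___ about the recording?
'to' is word 8.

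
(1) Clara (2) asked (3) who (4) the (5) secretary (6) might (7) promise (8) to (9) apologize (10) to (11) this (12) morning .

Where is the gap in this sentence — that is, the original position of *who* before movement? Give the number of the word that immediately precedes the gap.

10

Pre-movement form: The secretary might promise to apologize to who this morning.
'who' is the object of the preposition 'to'. It moves to the left edge, and the trace sits right after 'to':
Clara asked who the secretary might promise to apologize to ___ this morning.
'to' is word 10.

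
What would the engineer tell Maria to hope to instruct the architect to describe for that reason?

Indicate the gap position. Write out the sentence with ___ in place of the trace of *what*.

Before movement: The engineer would tell Maria to hope to instruct the architect to describe what for that reason.
The filler 'what' is interpreted as the direct object of 'describe'. The gap is right after 'describe'.

What would the engineer tell Maria to hope to instruct the architect to describe ___ for that reason?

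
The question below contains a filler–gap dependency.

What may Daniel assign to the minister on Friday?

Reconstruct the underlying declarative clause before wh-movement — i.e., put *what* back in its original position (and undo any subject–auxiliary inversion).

Daniel may assign what to the minister on Friday.

The filler 'what' is interpreted as the direct object of 'assign'. Wh-movement fronts it, leaving a gap right after 'assign':
What may Daniel assign ___ to the minister on Friday?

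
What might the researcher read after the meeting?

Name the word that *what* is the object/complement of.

Pre-movement form: The researcher might read what after the meeting.
The filler 'what' is interpreted as the direct object of 'read'. Fronting leaves a gap immediately after 'read':
What might the researcher read ___ after the meeting?

read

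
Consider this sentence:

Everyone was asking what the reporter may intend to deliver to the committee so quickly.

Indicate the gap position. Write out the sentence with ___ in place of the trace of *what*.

Everyone was asking what the reporter may intend to deliver ___ to the committee so quickly.

Underlying clause: The reporter may intend to deliver what to the committee so quickly.
'what' functions as the direct object of 'deliver'. The gap is right after 'deliver'.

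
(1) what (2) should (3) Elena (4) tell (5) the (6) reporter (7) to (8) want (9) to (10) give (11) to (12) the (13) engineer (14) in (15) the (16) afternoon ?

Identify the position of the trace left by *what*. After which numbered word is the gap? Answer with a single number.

10

Pre-movement form: Elena should tell the reporter to want to give what to the engineer in the afternoon.
'what' is the direct object of 'give'. Fronting leaves a gap immediately after 'give':
What should Elena tell the reporter to want to give ___ to the engineer in the afternoon?
'give' is word 10.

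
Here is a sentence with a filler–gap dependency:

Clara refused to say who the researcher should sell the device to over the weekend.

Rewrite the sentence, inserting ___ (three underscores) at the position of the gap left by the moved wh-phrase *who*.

Before movement: The researcher should sell the device to who over the weekend.
'who' functions as the object of the preposition 'to' (recipient of 'sell'). The gap is right after 'to'.

Clara refused to say who the researcher should sell the device to ___ over the weekend.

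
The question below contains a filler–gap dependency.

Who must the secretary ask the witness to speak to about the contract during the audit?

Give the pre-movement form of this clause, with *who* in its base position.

The filler 'who' is interpreted as the object of the preposition 'to'. Wh-movement fronts it, leaving a gap right after 'to':
Who must the secretary ask the witness to speak to ___ about the contract during the audit?

The secretary must ask the witness to speak to who about the contract during the audit.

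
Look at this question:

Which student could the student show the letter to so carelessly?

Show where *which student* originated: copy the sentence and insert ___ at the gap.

In situ: The student could show the letter to which student so carelessly.
'which student' is the object of the preposition 'to' (recipient of 'show'). The gap is right after 'to'.

Which student could the student show the letter to ___ so carelessly?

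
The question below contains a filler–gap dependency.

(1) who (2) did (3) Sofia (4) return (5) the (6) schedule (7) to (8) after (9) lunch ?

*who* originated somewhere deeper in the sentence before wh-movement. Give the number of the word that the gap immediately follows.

7

Underlying clause: Sofia did return the schedule to who after lunch.
'who' functions as the object of the preposition 'to' (recipient of 'return'). It moves to the left edge, and the trace sits right after 'to':
Who did Sofia return the schedule to ___ after lunch?
'to' is word 7.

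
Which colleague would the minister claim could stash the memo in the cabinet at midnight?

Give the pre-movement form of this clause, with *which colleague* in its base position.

The filler 'which colleague' is interpreted as the subject of the clause embedded under 'claim'. Wh-movement fronts it, leaving a gap right after 'claim':
Which colleague would the minister claim ___ could stash the memo in the cabinet at midnight?

The minister would claim which colleague could stash the memo in the cabinet at midnight.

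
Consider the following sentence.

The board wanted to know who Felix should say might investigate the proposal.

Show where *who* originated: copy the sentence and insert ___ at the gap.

Underlying clause: Felix should say who might investigate the proposal.
'who' functions as the subject of the clause embedded under 'say'. The gap is right after 'say'.

The board wanted to know who Felix should say ___ might investigate the proposal.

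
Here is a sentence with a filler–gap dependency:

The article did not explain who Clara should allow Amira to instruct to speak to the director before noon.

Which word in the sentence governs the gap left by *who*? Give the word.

instruct

Pre-movement form: Clara should allow Amira to instruct who to speak to the director before noon.
'who' functions as the direct object of 'instruct'. It moves to the left edge, and the trace sits right after 'instruct':
The article did not explain who Clara should allow Amira to instruct ___ to speak to the director before noon.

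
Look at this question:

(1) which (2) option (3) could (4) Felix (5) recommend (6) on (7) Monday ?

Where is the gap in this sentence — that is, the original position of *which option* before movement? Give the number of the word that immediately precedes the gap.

Pre-movement form: Felix could recommend which option on Monday.
The filler 'which option' is interpreted as the direct object of 'recommend'. Wh-movement fronts it, leaving a gap right after 'recommend':
Which option could Felix recommend ___ on Monday?
'recommend' is word 5.

5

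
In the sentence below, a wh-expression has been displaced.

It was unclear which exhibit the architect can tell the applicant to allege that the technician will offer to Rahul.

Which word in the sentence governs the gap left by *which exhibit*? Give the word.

Underlying clause: The architect can tell the applicant to allege that the technician will offer which exhibit to Rahul.
'which exhibit' functions as the direct object of 'offer'. It moves to the left edge, and the trace sits right after 'offer':
It was unclear which exhibit the architect can tell the applicant to allege that the technician will offer ___ to Rahul.

offer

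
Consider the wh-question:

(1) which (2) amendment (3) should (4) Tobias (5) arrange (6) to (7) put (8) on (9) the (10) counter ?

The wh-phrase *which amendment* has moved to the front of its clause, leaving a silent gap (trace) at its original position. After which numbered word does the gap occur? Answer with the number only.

7

In situ: Tobias should arrange to put which amendment on the counter.
'which amendment' is the direct object of 'put'. Wh-movement fronts it, leaving a gap right after 'put':
Which amendment should Tobias arrange to put ___ on the counter?
'put' is word 7.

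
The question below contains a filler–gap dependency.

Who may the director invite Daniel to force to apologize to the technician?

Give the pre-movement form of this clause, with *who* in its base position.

'who' functions as the direct object of 'force'. Wh-movement fronts it, leaving a gap right after 'force':
Who may the director invite Daniel to force ___ to apologize to the technician?

The director may invite Daniel to force who to apologize to the technician.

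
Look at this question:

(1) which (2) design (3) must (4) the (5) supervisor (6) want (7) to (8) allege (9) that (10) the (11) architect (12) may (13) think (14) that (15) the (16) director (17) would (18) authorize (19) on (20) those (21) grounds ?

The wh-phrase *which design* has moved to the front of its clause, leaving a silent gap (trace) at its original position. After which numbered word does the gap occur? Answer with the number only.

18

Pre-movement form: The supervisor must want to allege that the architect may think that the director would authorize which design on those grounds.
The filler 'which design' is interpreted as the direct object of 'authorize'. Wh-movement fronts it, leaving a gap right after 'authorize':
Which design must the supervisor want to allege that the architect may think that the director would authorize ___ on those grounds?
'authorize' is word 18.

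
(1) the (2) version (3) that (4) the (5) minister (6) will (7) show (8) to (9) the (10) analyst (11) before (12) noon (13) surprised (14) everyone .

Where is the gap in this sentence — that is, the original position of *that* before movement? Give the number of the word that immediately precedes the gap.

7

'that' functions as the direct object of 'show'. It moves to the left edge, and the trace sits right after 'show':
The version that the minister will show ___ to the analyst before noon surprised everyone.
'show' is word 7.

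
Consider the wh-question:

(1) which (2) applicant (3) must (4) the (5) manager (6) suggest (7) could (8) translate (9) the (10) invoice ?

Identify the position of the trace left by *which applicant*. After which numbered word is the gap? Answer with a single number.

Underlying clause: The manager must suggest which applicant could translate the invoice.
'which applicant' functions as the subject of the clause embedded under 'suggest'. It moves to the left edge, and the trace sits right after 'suggest':
Which applicant must the manager suggest ___ could translate the invoice?
'suggest' is word 6.

6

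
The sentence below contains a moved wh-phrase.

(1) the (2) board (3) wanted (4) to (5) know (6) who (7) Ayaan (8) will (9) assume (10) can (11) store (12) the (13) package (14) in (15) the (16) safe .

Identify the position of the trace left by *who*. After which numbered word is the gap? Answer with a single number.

Before movement: Ayaan will assume who can store the package in the safe.
The filler 'who' is interpreted as the subject of the clause embedded under 'assume'. Fronting leaves a gap immediately after 'assume':
The board wanted to know who Ayaan will assume ___ can store the package in the safe.
'assume' is word 9.

9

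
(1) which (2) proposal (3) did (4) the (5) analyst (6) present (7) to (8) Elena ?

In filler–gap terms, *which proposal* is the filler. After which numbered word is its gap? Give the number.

Pre-movement form: The analyst did present which proposal to Elena.
'which proposal' is the direct object of 'present'. Fronting leaves a gap immediately after 'present':
Which proposal did the analyst present ___ to Elena?
'present' is word 6.

6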